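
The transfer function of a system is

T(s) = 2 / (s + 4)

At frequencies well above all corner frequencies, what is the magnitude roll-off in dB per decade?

-20 dB/decade

Each pole contributes −20 dB/decade at high frequency; each zero contributes +20 dB/decade.
Net: 0 zero(s) − 1 pole(s) → -20 dB/decade.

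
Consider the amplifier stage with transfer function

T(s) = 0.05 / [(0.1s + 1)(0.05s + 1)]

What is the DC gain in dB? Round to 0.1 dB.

-26.0 dB

T(0) = 0.05 · 1 / 1 = 0.05
20 log₁₀(0.05) ≈ -26.02 dB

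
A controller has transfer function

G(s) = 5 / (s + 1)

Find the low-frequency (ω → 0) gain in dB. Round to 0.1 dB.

14.0 dB

G(0) = 5 / (1) = 5
20 log₁₀(5) ≈ 13.98 dB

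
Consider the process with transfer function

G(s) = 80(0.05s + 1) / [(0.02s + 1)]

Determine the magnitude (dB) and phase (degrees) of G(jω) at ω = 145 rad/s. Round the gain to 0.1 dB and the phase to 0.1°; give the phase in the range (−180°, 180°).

At ω = 145 rad/s:
zero (1 + j145·0.05) = 1 + j7.25 → |·| ≈ 7.3186, ∠ ≈ 82.15°
pole (1 + j145·0.02) = 1 + j2.9 → |·| ≈ 3.0676, ∠ ≈ 70.97°
|G| = 80 · 7.3186 / (3.0676) ≈ 190.86
Gain = 20 log₁₀(190.86) ≈ 45.61 dB
∠G = (82.15°) − (70.97°) = 11.18°

45.6 dB, 11.2°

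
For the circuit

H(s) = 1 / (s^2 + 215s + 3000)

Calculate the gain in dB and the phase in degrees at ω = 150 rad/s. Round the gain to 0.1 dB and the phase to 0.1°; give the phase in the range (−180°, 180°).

Substitute s = j150:
Numerator: 1 = 1 + j0
Denominator: (j150)^2 + 215(j150) + 3000 = -19500 + j32250
|N| = √(1² + 0²) ≈ 1, ∠N ≈ 0.00°
|D| = √(19500² + 32250²) ≈ 37687, ∠D ≈ 121.16°
|H| = 1 / 37687 ≈ 2.6534e-05
Gain = 20 log₁₀(2.6534e-05) ≈ -91.52 dB
∠H = 0.00° − 121.16° = -121.16°

-91.5 dB, -121.2°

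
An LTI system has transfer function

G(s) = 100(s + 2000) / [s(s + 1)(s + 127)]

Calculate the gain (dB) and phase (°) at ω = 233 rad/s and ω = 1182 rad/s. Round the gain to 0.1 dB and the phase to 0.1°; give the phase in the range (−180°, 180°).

ω = 233: -37.1 dB, 125.5°; ω = 1182: -77.1 dB, 126.8°

At s = jω = j233:
zero (s+2000): 2000 + j233 → |·| = √(2000²+233²) = √4054289 ≈ 2013.5, ∠ = arctan(233/2000) ≈ 6.65°
pole (s+1): 1 + j233 → |·| = √(1²+233²) = √54290 ≈ 233, ∠ = arctan(233/1) ≈ 89.75°
pole (s+127): 127 + j233 → |·| = √(127²+233²) = √70418 ≈ 265.36, ∠ = arctan(233/127) ≈ 61.41°
pole at origin: |s| = 233, ∠ = 90.00° (in denominator)
|G| = 100 · 2013.5 / 1.4406e+07 ≈ 0.013977
Gain = 20 log₁₀(0.013977) ≈ -37.09 dB
∠G = 6.65° − 241.16° = -234.51° ≡ 125.49° (principal value)

At s = jω = j1182:
zero (s+2000): 2000 + j1182 → |·| = √(2000²+1182²) = √5397124 ≈ 2323.2, ∠ = arctan(1182/2000) ≈ 30.58°
pole (s+1): 1 + j1182 → |·| = √(1²+1182²) = √1397125 ≈ 1182, ∠ = arctan(1182/1) ≈ 89.95°
pole (s+127): 127 + j1182 → |·| = √(127²+1182²) = √1413253 ≈ 1188.8, ∠ = arctan(1182/127) ≈ 83.87°
pole at origin: |s| = 1182, ∠ = 90.00° (in denominator)
|G| = 100 · 2323.2 / 1.6609e+09 ≈ 0.00013988
Gain = 20 log₁₀(0.00013988) ≈ -77.08 dB
∠G = 30.58° − 263.82° = -233.24° ≡ 126.76° (principal value)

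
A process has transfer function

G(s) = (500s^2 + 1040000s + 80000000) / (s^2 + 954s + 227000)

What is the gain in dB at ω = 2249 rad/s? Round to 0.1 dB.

Substitute s = j2249:
Numerator: 500(j2249)^2 + 1040000(j2249) + 80000000 = -2449000500 + j2338960000
Denominator: (j2249)^2 + 954(j2249) + 227000 = -4831001 + j2145546
|N| = √(2449000500² + 2338960000²) ≈ 3.3865e+09, ∠N ≈ 136.32°
|D| = √(4831001² + 2145546²) ≈ 5.286e+06, ∠D ≈ 156.05°
|G| = 3.3865e+09 / 5.286e+06 ≈ 640.65
Gain = 20 log₁₀(640.65) ≈ 56.13 dB

56.1 dB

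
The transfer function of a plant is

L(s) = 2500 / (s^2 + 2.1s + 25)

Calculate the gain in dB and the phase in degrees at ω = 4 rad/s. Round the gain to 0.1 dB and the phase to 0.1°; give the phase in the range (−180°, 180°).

46.2 dB, -43.0°

At s = jω = j4:
quadratic: (j4)² + 2.1·j4 + 25 = 9 + j8.4 → |·| ≈ 12.311, ∠ ≈ 43.03°
|L| = 2500 / 12.311 ≈ 203.07
Gain = 20 log₁₀(203.07) ≈ 46.15 dB
∠L = 0.00° − 43.03° = -43.03°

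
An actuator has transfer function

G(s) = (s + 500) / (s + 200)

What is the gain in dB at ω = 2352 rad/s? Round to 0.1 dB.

0.2 dB

At s = jω = j2352:
zero (s+500): 500 + j2352 → |·| = √(500²+2352²) = √5781904 ≈ 2404.6, ∠ = arctan(2352/500) ≈ 78.00°
pole (s+200): 200 + j2352 → |·| = √(200²+2352²) = √5571904 ≈ 2360.5, ∠ = arctan(2352/200) ≈ 85.14°
|G| = 1 · 2404.6 / 2360.5 ≈ 1.0187
Gain = 20 log₁₀(1.0187) ≈ 0.16 dB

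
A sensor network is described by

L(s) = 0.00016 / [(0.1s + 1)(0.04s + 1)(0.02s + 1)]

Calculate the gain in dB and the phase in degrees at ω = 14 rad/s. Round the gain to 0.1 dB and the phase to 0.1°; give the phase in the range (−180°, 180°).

At ω = 14 rad/s:
pole (1 + j14·0.1) = 1 + j1.4 → |·| ≈ 1.7205, ∠ ≈ 54.46°
pole (1 + j14·0.04) = 1 + j0.56 → |·| ≈ 1.1461, ∠ ≈ 29.25°
pole (1 + j14·0.02) = 1 + j0.28 → |·| ≈ 1.0385, ∠ ≈ 15.64°
|L| = 0.00016 · 1 / (1.7205 · 1.1461 · 1.0385) ≈ 7.8133e-05
Gain = 20 log₁₀(7.8133e-05) ≈ -82.14 dB
∠L = (0°) − (54.46° + 29.25° + 15.64°) = -99.35°

-82.1 dB, -99.4°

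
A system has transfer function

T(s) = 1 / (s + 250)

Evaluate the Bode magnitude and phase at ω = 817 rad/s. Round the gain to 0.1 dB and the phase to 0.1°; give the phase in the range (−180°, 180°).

-58.6 dB, -73.0°

At s = jω = j817:
pole (s+250): 250 + j817 → |·| = √(250²+817²) = √729989 ≈ 854.39, ∠ = arctan(817/250) ≈ 72.99°
|T| = 1 / 854.39 ≈ 0.0011704
Gain = 20 log₁₀(0.0011704) ≈ -58.63 dB
∠T = 0.00° − 72.99° = -72.99°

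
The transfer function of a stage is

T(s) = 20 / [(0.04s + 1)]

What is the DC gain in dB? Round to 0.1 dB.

26.0 dB

T(0) = 20 · 1 / 1 = 20
20 log₁₀(20) ≈ 26.02 dB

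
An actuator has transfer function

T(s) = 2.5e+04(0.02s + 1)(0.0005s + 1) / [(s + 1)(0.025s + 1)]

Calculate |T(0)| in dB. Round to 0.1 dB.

T(0) = 2.5e+04 · 1 / 1 = 25000
20 log₁₀(25000) ≈ 87.96 dB

88.0 dB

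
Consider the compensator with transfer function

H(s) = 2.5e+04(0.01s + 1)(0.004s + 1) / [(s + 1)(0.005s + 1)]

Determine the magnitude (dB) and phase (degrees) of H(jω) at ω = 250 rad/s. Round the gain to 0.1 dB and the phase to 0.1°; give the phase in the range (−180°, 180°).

At ω = 250 rad/s:
zero (1 + j250·0.01) = 1 + j2.5 → |·| ≈ 2.6926, ∠ ≈ 68.20°
zero (1 + j250·0.004) = 1 + j1 → |·| ≈ 1.4142, ∠ ≈ 45.00°
pole (1 + j250·1) = 1 + j250 → |·| ≈ 250, ∠ ≈ 89.77°
pole (1 + j250·0.005) = 1 + j1.25 → |·| ≈ 1.6008, ∠ ≈ 51.34°
|H| = 2.5e+04 · 2.6926 · 1.4142 / (250 · 1.6008) ≈ 237.87
Gain = 20 log₁₀(237.87) ≈ 47.53 dB
∠H = (68.20° + 45.00°) − (89.77° + 51.34°) = -27.91°

47.5 dB, -27.9°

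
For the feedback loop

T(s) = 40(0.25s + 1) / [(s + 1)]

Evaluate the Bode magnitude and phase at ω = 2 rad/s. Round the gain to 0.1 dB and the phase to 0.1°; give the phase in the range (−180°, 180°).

26.0 dB, -36.9°

At ω = 2 rad/s:
zero (1 + j2·0.25) = 1 + j0.5 → |·| ≈ 1.118, ∠ ≈ 26.57°
pole (1 + j2·1) = 1 + j2 → |·| ≈ 2.2361, ∠ ≈ 63.43°
|T| = 40 · 1.118 / (2.2361) ≈ 19.999
Gain = 20 log₁₀(19.999) ≈ 26.02 dB
∠T = (26.57°) − (63.43°) = -36.86°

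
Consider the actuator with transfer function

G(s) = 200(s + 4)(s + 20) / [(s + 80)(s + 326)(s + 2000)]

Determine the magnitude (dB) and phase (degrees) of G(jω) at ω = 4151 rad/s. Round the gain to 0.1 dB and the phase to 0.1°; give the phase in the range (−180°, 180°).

At s = jω = j4151:
zero (s+4): 4 + j4151 → |·| = √(4²+4151²) = √17230817 ≈ 4151, ∠ = arctan(4151/4) ≈ 89.94°
zero (s+20): 20 + j4151 → |·| = √(20²+4151²) = √17231201 ≈ 4151, ∠ = arctan(4151/20) ≈ 89.72°
pole (s+80): 80 + j4151 → |·| = √(80²+4151²) = √17237201 ≈ 4151.8, ∠ = arctan(4151/80) ≈ 88.90°
pole (s+326): 326 + j4151 → |·| = √(326²+4151²) = √17337077 ≈ 4163.8, ∠ = arctan(4151/326) ≈ 85.51°
pole (s+2000): 2000 + j4151 → |·| = √(2000²+4151²) = √21230801 ≈ 4607.7, ∠ = arctan(4151/2000) ≈ 64.27°
|G| = 200 · 1.7231e+07 / 7.9655e+10 ≈ 0.043264
Gain = 20 log₁₀(0.043264) ≈ -27.28 dB
∠G = 179.66° − 238.68° = -59.02°

-27.3 dB, -59.0°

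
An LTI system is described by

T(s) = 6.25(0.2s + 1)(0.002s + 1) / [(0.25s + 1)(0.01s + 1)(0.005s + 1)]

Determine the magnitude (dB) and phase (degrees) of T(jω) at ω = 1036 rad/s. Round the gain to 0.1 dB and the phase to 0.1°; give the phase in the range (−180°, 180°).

At ω = 1036 rad/s:
zero (1 + j1036·0.2) = 1 + j207.2 → |·| ≈ 207.2, ∠ ≈ 89.72°
zero (1 + j1036·0.002) = 1 + j2.072 → |·| ≈ 2.3007, ∠ ≈ 64.24°
pole (1 + j1036·0.25) = 1 + j259 → |·| ≈ 259, ∠ ≈ 89.78°
pole (1 + j1036·0.01) = 1 + j10.36 → |·| ≈ 10.408, ∠ ≈ 84.49°
pole (1 + j1036·0.005) = 1 + j5.18 → |·| ≈ 5.2756, ∠ ≈ 79.07°
|T| = 6.25 · 207.2 · 2.3007 / (259 · 10.408 · 5.2756) ≈ 0.2095
Gain = 20 log₁₀(0.2095) ≈ -13.58 dB
∠T = (89.72° + 64.24°) − (89.78° + 84.49° + 79.07°) = -99.38°

-13.6 dB, -99.4°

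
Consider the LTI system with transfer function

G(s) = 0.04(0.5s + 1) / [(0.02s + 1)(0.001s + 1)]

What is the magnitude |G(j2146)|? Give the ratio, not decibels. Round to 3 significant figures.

0.422

At ω = 2146 rad/s:
zero (1 + j2146·0.5) = 1 + j1073 → |·| ≈ 1073, ∠ ≈ 89.95°
pole (1 + j2146·0.02) = 1 + j42.92 → |·| ≈ 42.932, ∠ ≈ 88.67°
pole (1 + j2146·0.001) = 1 + j2.146 → |·| ≈ 2.3676, ∠ ≈ 65.02°
|G| = 0.04 · 1073 / (42.932 · 2.3676) ≈ 0.42225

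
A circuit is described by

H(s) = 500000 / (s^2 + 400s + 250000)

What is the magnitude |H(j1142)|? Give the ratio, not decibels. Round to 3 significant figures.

At s = jω = j1142:
quadratic: (j1142)² + 400·j1142 + 250000 = -1054164 + j456800 → |·| ≈ 1.1489e+06, ∠ ≈ 156.57°
|H| = 500000 / 1.1489e+06 ≈ 0.4352

0.435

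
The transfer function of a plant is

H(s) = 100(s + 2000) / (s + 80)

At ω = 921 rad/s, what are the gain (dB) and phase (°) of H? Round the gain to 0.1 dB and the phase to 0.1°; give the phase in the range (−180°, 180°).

At s = jω = j921:
zero (s+2000): 2000 + j921 → |·| = √(2000²+921²) = √4848241 ≈ 2201.9, ∠ = arctan(921/2000) ≈ 24.73°
pole (s+80): 80 + j921 → |·| = √(80²+921²) = √854641 ≈ 924.47, ∠ = arctan(921/80) ≈ 85.04°
|H| = 100 · 2201.9 / 924.47 ≈ 238.18
Gain = 20 log₁₀(238.18) ≈ 47.54 dB
∠H = 24.73° − 85.04° = -60.31°

47.5 dB, -60.3°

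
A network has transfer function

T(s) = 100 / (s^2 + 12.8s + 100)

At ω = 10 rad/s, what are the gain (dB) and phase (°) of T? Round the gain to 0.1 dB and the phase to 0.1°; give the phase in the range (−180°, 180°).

At s = jω = j10:
quadratic: (j10)² + 12.8·j10 + 100 = 0 + j128 → |·| ≈ 128, ∠ ≈ 90.00°
|T| = 100 / 128 ≈ 0.78125
Gain = 20 log₁₀(0.78125) ≈ -2.14 dB
∠T = 0.00° − 90.00° = -90.00°

-2.1 dB, -90.0°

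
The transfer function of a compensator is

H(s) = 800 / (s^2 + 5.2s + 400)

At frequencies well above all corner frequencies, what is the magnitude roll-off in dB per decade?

Each pole contributes −20 dB/decade at high frequency; each zero contributes +20 dB/decade.
Net: 0 zero(s) − 2 pole(s) → -40 dB/decade.

-40 dB/decade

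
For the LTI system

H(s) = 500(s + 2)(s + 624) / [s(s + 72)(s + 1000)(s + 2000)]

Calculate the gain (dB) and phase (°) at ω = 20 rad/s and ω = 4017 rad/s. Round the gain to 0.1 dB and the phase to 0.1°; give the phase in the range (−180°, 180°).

ω = 20: -53.6 dB, -21.1°; ω = 4017: -91.3 dB, -147.4°

At s = jω = j20:
zero (s+2): 2 + j20 → |·| = √(2²+20²) = √404 ≈ 20.1, ∠ = arctan(20/2) ≈ 84.29°
zero (s+624): 624 + j20 → |·| = √(624²+20²) = √389776 ≈ 624.32, ∠ = arctan(20/624) ≈ 1.84°
pole (s+72): 72 + j20 → |·| = √(72²+20²) = √5584 ≈ 74.726, ∠ = arctan(20/72) ≈ 15.52°
pole (s+1000): 1000 + j20 → |·| = √(1000²+20²) = √1000400 ≈ 1000.2, ∠ = arctan(20/1000) ≈ 1.15°
pole (s+2000): 2000 + j20 → |·| = √(2000²+20²) = √4000400 ≈ 2000.1, ∠ = arctan(20/2000) ≈ 0.57°
pole at origin: |s| = 20, ∠ = 90.00° (in denominator)
|H| = 500 · 12549 / 2.9898e+09 ≈ 0.0020986
Gain = 20 log₁₀(0.0020986) ≈ -53.56 dB
∠H = 86.13° − 107.24° = -21.11°

At s = jω = j4017:
zero (s+2): 2 + j4017 → |·| = √(2²+4017²) = √16136293 ≈ 4017, ∠ = arctan(4017/2) ≈ 89.97°
zero (s+624): 624 + j4017 → |·| = √(624²+4017²) = √16525665 ≈ 4065.2, ∠ = arctan(4017/624) ≈ 81.17°
pole (s+72): 72 + j4017 → |·| = √(72²+4017²) = √16141473 ≈ 4017.6, ∠ = arctan(4017/72) ≈ 88.97°
pole (s+1000): 1000 + j4017 → |·| = √(1000²+4017²) = √17136289 ≈ 4139.6, ∠ = arctan(4017/1000) ≈ 76.02°
pole (s+2000): 2000 + j4017 → |·| = √(2000²+4017²) = √20136289 ≈ 4487.3, ∠ = arctan(4017/2000) ≈ 63.53°
pole at origin: |s| = 4017, ∠ = 90.00° (in denominator)
|H| = 500 · 1.633e+07 / 2.9979e+14 ≈ 2.7236e-05
Gain = 20 log₁₀(2.7236e-05) ≈ -91.30 dB
∠H = 171.14° − 318.52° = -147.38°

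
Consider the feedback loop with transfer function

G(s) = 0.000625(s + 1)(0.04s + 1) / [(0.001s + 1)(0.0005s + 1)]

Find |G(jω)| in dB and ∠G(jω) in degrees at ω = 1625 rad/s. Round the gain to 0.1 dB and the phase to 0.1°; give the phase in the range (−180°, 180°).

28.6 dB, 81.6°

At ω = 1625 rad/s:
zero (1 + j1625·1) = 1 + j1625 → |·| ≈ 1625, ∠ ≈ 89.96°
zero (1 + j1625·0.04) = 1 + j65 → |·| ≈ 65.008, ∠ ≈ 89.12°
pole (1 + j1625·0.001) = 1 + j1.625 → |·| ≈ 1.908, ∠ ≈ 58.39°
pole (1 + j1625·0.0005) = 1 + j0.8125 → |·| ≈ 1.2885, ∠ ≈ 39.09°
|G| = 0.000625 · 1625 · 65.008 / (1.908 · 1.2885) ≈ 26.856
Gain = 20 log₁₀(26.856) ≈ 28.58 dB
∠G = (89.96° + 89.12°) − (58.39° + 39.09°) = 81.60°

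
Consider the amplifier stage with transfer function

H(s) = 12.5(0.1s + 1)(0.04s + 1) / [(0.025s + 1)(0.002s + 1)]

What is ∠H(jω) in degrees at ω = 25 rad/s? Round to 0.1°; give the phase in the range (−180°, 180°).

At ω = 25 rad/s:
zero (1 + j25·0.1) = 1 + j2.5 → |·| ≈ 2.6926, ∠ ≈ 68.20°
zero (1 + j25·0.04) = 1 + j1 → |·| ≈ 1.4142, ∠ ≈ 45.00°
pole (1 + j25·0.025) = 1 + j0.625 → |·| ≈ 1.1792, ∠ ≈ 32.01°
pole (1 + j25·0.002) = 1 + j0.05 → |·| ≈ 1.0012, ∠ ≈ 2.86°
∠H = (68.20° + 45.00°) − (32.01° + 2.86°) = 78.33°

78.3°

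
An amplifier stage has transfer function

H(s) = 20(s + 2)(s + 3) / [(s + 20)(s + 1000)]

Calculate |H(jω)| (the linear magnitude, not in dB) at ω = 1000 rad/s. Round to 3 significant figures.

At s = jω = j1000:
zero (s+2): 2 + j1000 → |·| = √(2²+1000²) = √1000004 ≈ 1000, ∠ = arctan(1000/2) ≈ 89.89°
zero (s+3): 3 + j1000 → |·| = √(3²+1000²) = √1000009 ≈ 1000, ∠ = arctan(1000/3) ≈ 89.83°
pole (s+20): 20 + j1000 → |·| = √(20²+1000²) = √1000400 ≈ 1000.2, ∠ = arctan(1000/20) ≈ 88.85°
pole (s+1000): 1000 + j1000 → |·| = √(1000²+1000²) = √2000000 ≈ 1414.2, ∠ = arctan(1000/1000) ≈ 45.00°
|H| = 20 · 1e+06 / 1.4145e+06 ≈ 14.139

14.1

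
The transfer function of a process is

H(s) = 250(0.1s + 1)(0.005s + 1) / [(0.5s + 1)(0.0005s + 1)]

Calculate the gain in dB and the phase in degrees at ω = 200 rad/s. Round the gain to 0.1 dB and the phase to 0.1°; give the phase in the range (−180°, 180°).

37.0 dB, 37.0°

At ω = 200 rad/s:
zero (1 + j200·0.1) = 1 + j20 → |·| ≈ 20.025, ∠ ≈ 87.14°
zero (1 + j200·0.005) = 1 + j1 → |·| ≈ 1.4142, ∠ ≈ 45.00°
pole (1 + j200·0.5) = 1 + j100 → |·| ≈ 100, ∠ ≈ 89.43°
pole (1 + j200·0.0005) = 1 + j0.1 → |·| ≈ 1.005, ∠ ≈ 5.71°
|H| = 250 · 20.025 · 1.4142 / (100 · 1.005) ≈ 70.446
Gain = 20 log₁₀(70.446) ≈ 36.96 dB
∠H = (87.14° + 45.00°) − (89.43° + 5.71°) = 37.00°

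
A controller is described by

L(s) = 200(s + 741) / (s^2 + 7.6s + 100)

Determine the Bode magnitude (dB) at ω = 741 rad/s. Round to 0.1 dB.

At s = jω = j741:
zero (s+741): 741 + j741 → |·| = √(741²+741²) = √1098162 ≈ 1047.9, ∠ = arctan(741/741) ≈ 45.00°
quadratic: (j741)² + 7.6·j741 + 100 = -548981 + j5631.6 → |·| ≈ 5.4901e+05, ∠ ≈ 179.41°
|L| = 200 · 1047.9 / 5.4901e+05 ≈ 0.38174
Gain = 20 log₁₀(0.38174) ≈ -8.36 dB

-8.4 dB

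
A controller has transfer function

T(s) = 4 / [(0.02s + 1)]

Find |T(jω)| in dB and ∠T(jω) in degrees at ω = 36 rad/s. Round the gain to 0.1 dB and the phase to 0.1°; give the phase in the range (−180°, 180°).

At ω = 36 rad/s:
pole (1 + j36·0.02) = 1 + j0.72 → |·| ≈ 1.2322, ∠ ≈ 35.75°
|T| = 4 · 1 / (1.2322) ≈ 3.2462
Gain = 20 log₁₀(3.2462) ≈ 10.23 dB
∠T = (0°) − (35.75°) = -35.75°

10.2 dB, -35.8°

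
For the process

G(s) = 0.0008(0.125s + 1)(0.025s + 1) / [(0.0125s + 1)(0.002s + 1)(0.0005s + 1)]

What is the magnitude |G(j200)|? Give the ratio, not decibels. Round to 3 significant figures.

At ω = 200 rad/s:
zero (1 + j200·0.125) = 1 + j25 → |·| ≈ 25.02, ∠ ≈ 87.71°
zero (1 + j200·0.025) = 1 + j5 → |·| ≈ 5.099, ∠ ≈ 78.69°
pole (1 + j200·0.0125) = 1 + j2.5 → |·| ≈ 2.6926, ∠ ≈ 68.20°
pole (1 + j200·0.002) = 1 + j0.4 → |·| ≈ 1.077, ∠ ≈ 21.80°
pole (1 + j200·0.0005) = 1 + j0.1 → |·| ≈ 1.005, ∠ ≈ 5.71°
|G| = 0.0008 · 25.02 · 5.099 / (2.6926 · 1.077 · 1.005) ≈ 0.035019

0.0350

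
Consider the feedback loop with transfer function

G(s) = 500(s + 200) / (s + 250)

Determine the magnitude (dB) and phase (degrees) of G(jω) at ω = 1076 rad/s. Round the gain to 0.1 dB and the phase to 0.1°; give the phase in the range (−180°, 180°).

At s = jω = j1076:
zero (s+200): 200 + j1076 → |·| = √(200²+1076²) = √1197776 ≈ 1094.4, ∠ = arctan(1076/200) ≈ 79.47°
pole (s+250): 250 + j1076 → |·| = √(250²+1076²) = √1220276 ≈ 1104.7, ∠ = arctan(1076/250) ≈ 76.92°
|G| = 500 · 1094.4 / 1104.7 ≈ 495.34
Gain = 20 log₁₀(495.34) ≈ 53.90 dB
∠G = 79.47° − 76.92° = 2.55°

53.9 dB, 2.6°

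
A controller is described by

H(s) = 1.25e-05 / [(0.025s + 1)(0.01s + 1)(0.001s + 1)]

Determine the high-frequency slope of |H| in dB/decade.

-60 dB/decade

Each pole contributes −20 dB/decade at high frequency; each zero contributes +20 dB/decade.
Net: 0 zero(s) − 3 pole(s) → -60 dB/decade.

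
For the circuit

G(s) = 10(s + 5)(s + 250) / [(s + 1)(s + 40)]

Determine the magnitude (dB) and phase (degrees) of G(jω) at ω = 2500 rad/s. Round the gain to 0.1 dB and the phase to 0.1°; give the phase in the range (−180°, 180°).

At s = jω = j2500:
zero (s+5): 5 + j2500 → |·| = √(5²+2500²) = √6250025 ≈ 2500, ∠ = arctan(2500/5) ≈ 89.89°
zero (s+250): 250 + j2500 → |·| = √(250²+2500²) = √6312500 ≈ 2512.5, ∠ = arctan(2500/250) ≈ 84.29°
pole (s+1): 1 + j2500 → |·| = √(1²+2500²) = √6250001 ≈ 2500, ∠ = arctan(2500/1) ≈ 89.98°
pole (s+40): 40 + j2500 → |·| = √(40²+2500²) = √6251600 ≈ 2500.3, ∠ = arctan(2500/40) ≈ 89.08°
|G| = 10 · 6.2812e+06 / 6.2508e+06 ≈ 10.049
Gain = 20 log₁₀(10.049) ≈ 20.04 dB
∠G = 174.18° − 179.06° = -4.88°

20.0 dB, -4.9°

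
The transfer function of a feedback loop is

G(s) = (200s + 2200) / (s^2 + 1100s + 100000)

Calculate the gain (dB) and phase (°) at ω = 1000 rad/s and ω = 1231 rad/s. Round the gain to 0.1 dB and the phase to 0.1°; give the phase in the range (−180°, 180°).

ω = 1000: -17.0 dB, -39.9°; ω = 1231: -18.0 dB, -46.8°

Substitute s = j1000:
Numerator: 200(j1000) + 2200 = 2200 + j200000
Denominator: (j1000)^2 + 1100(j1000) + 100000 = -900000 + j1100000
|N| = √(2200² + 200000²) ≈ 2.0001e+05, ∠N ≈ 89.37°
|D| = √(900000² + 1100000²) ≈ 1.4213e+06, ∠D ≈ 129.29°
|G| = 2.0001e+05 / 1.4213e+06 ≈ 0.14072
Gain = 20 log₁₀(0.14072) ≈ -17.03 dB
∠G = 89.37° − 129.29° = -39.92°

Substitute s = j1231:
Numerator: 200(j1231) + 2200 = 2200 + j246200
Denominator: (j1231)^2 + 1100(j1231) + 100000 = -1415361 + j1354100
|N| = √(2200² + 246200²) ≈ 2.4621e+05, ∠N ≈ 89.49°
|D| = √(1415361² + 1354100²) ≈ 1.9588e+06, ∠D ≈ 136.27°
|G| = 2.4621e+05 / 1.9588e+06 ≈ 0.12569
Gain = 20 log₁₀(0.12569) ≈ -18.01 dB
∠G = 89.49° − 136.27° = -46.78°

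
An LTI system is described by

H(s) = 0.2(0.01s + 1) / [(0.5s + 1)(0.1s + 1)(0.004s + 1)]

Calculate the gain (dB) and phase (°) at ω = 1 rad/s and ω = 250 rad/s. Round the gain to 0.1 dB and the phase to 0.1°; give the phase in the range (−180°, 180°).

ω = 1: -15.0 dB, -31.9°; ω = 250: -78.3 dB, -154.1°

At ω = 1 rad/s:
zero (1 + j1·0.01) = 1 + j0.01 → |·| ≈ 1, ∠ ≈ 0.57°
pole (1 + j1·0.5) = 1 + j0.5 → |·| ≈ 1.118, ∠ ≈ 26.57°
pole (1 + j1·0.1) = 1 + j0.1 → |·| ≈ 1.005, ∠ ≈ 5.71°
pole (1 + j1·0.004) = 1 + j0.004 → |·| ≈ 1, ∠ ≈ 0.23°
|H| = 0.2 · 1 / (1.118 · 1.005 · 1) ≈ 0.178
Gain = 20 log₁₀(0.178) ≈ -14.99 dB
∠H = (0.57°) − (26.57° + 5.71° + 0.23°) = -31.94°

At ω = 250 rad/s:
zero (1 + j250·0.01) = 1 + j2.5 → |·| ≈ 2.6926, ∠ ≈ 68.20°
pole (1 + j250·0.5) = 1 + j125 → |·| ≈ 125, ∠ ≈ 89.54°
pole (1 + j250·0.1) = 1 + j25 → |·| ≈ 25.02, ∠ ≈ 87.71°
pole (1 + j250·0.004) = 1 + j1 → |·| ≈ 1.4142, ∠ ≈ 45.00°
|H| = 0.2 · 2.6926 / (125 · 25.02 · 1.4142) ≈ 0.00012176
Gain = 20 log₁₀(0.00012176) ≈ -78.29 dB
∠H = (68.20°) − (89.54° + 87.71° + 45.00°) = -154.05°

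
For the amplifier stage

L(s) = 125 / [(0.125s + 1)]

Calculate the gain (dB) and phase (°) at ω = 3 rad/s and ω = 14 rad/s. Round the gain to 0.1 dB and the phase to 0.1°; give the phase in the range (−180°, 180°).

ω = 3: 41.4 dB, -20.6°; ω = 14: 35.9 dB, -60.3°

At ω = 3 rad/s:
pole (1 + j3·0.125) = 1 + j0.375 → |·| ≈ 1.068, ∠ ≈ 20.56°
|L| = 125 · 1 / (1.068) ≈ 117.04
Gain = 20 log₁₀(117.04) ≈ 41.37 dB
∠L = (0°) − (20.56°) = -20.56°

At ω = 14 rad/s:
pole (1 + j14·0.125) = 1 + j1.75 → |·| ≈ 2.0156, ∠ ≈ 60.26°
|L| = 125 · 1 / (2.0156) ≈ 62.016
Gain = 20 log₁₀(62.016) ≈ 35.85 dB
∠L = (0°) − (60.26°) = -60.26°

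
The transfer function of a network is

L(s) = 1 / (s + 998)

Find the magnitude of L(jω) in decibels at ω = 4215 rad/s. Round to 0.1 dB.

-72.7 dB

Substitute s = j4215:
Numerator: 1 = 1 + j0
Denominator: (j4215) + 998 = 998 + j4215
|N| = √(1² + 0²) ≈ 1, ∠N ≈ 0.00°
|D| = √(998² + 4215²) ≈ 4331.5, ∠D ≈ 76.68°
|L| = 1 / 4331.5 ≈ 0.00023087
Gain = 20 log₁₀(0.00023087) ≈ -72.73 dB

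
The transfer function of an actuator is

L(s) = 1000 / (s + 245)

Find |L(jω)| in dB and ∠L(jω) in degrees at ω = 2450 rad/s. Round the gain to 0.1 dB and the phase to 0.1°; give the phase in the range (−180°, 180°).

-7.8 dB, -84.3°

At s = jω = j2450:
pole (s+245): 245 + j2450 → |·| = √(245²+2450²) = √6062525 ≈ 2462.2, ∠ = arctan(2450/245) ≈ 84.29°
|L| = 1000 / 2462.2 ≈ 0.40614
Gain = 20 log₁₀(0.40614) ≈ -7.83 dB
∠L = 0.00° − 84.29° = -84.29°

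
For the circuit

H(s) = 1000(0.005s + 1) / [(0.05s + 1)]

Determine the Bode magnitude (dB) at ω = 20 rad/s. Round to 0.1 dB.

At ω = 20 rad/s:
zero (1 + j20·0.005) = 1 + j0.1 → |·| ≈ 1.005, ∠ ≈ 5.71°
pole (1 + j20·0.05) = 1 + j1 → |·| ≈ 1.4142, ∠ ≈ 45.00°
|H| = 1000 · 1.005 / (1.4142) ≈ 710.65
Gain = 20 log₁₀(710.65) ≈ 57.03 dB

57.0 dB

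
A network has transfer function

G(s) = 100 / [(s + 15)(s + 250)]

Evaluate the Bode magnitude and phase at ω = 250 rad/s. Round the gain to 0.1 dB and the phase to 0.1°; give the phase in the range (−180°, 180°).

-58.9 dB, -131.6°

At s = jω = j250:
pole (s+15): 15 + j250 → |·| = √(15²+250²) = √62725 ≈ 250.45, ∠ = arctan(250/15) ≈ 86.57°
pole (s+250): 250 + j250 → |·| = √(250²+250²) = √125000 ≈ 353.55, ∠ = arctan(250/250) ≈ 45.00°
|G| = 100 / 88547 ≈ 0.0011293
Gain = 20 log₁₀(0.0011293) ≈ -58.94 dB
∠G = 0.00° − 131.57° = -131.57°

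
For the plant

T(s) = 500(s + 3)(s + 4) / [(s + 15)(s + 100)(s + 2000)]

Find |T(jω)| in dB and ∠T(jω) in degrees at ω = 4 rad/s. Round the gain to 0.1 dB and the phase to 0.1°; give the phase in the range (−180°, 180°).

-46.8 dB, 80.8°

At s = jω = j4:
zero (s+3): 3 + j4 → |·| = √(3²+4²) = √25 ≈ 5, ∠ = arctan(4/3) ≈ 53.13°
zero (s+4): 4 + j4 → |·| = √(4²+4²) = √32 ≈ 5.6569, ∠ = arctan(4/4) ≈ 45.00°
pole (s+15): 15 + j4 → |·| = √(15²+4²) = √241 ≈ 15.524, ∠ = arctan(4/15) ≈ 14.93°
pole (s+100): 100 + j4 → |·| = √(100²+4²) = √10016 ≈ 100.08, ∠ = arctan(4/100) ≈ 2.29°
pole (s+2000): 2000 + j4 → |·| = √(2000²+4²) = √4000016 ≈ 2000, ∠ = arctan(4/2000) ≈ 0.11°
|T| = 500 · 28.285 / 3.1073e+06 ≈ 0.0045514
Gain = 20 log₁₀(0.0045514) ≈ -46.84 dB
∠T = 98.13° − 17.33° = 80.80°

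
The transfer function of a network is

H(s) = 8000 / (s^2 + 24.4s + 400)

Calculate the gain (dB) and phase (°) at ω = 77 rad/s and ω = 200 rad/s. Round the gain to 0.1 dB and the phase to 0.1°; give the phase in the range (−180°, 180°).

ω = 77: 2.7 dB, -161.2°; ω = 200: -14.0 dB, -173.0°

At s = jω = j77:
quadratic: (j77)² + 24.4·j77 + 400 = -5529 + j1878.8 → |·| ≈ 5839.5, ∠ ≈ 161.23°
|H| = 8000 / 5839.5 ≈ 1.37
Gain = 20 log₁₀(1.37) ≈ 2.73 dB
∠H = 0.00° − 161.23° = -161.23°

At s = jω = j200:
quadratic: (j200)² + 24.4·j200 + 400 = -39600 + j4880 → |·| ≈ 39900, ∠ ≈ 172.97°
|H| = 8000 / 39900 ≈ 0.2005
Gain = 20 log₁₀(0.2005) ≈ -13.96 dB
∠H = 0.00° − 172.97° = -172.97°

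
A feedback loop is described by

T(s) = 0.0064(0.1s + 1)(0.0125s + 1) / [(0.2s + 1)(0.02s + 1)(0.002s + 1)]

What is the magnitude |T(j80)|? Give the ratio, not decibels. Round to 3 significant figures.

At ω = 80 rad/s:
zero (1 + j80·0.1) = 1 + j8 → |·| ≈ 8.0623, ∠ ≈ 82.87°
zero (1 + j80·0.0125) = 1 + j1 → |·| ≈ 1.4142, ∠ ≈ 45.00°
pole (1 + j80·0.2) = 1 + j16 → |·| ≈ 16.031, ∠ ≈ 86.42°
pole (1 + j80·0.02) = 1 + j1.6 → |·| ≈ 1.8868, ∠ ≈ 57.99°
pole (1 + j80·0.002) = 1 + j0.16 → |·| ≈ 1.0127, ∠ ≈ 9.09°
|T| = 0.0064 · 8.0623 · 1.4142 / (16.031 · 1.8868 · 1.0127) ≈ 0.0023822

0.00238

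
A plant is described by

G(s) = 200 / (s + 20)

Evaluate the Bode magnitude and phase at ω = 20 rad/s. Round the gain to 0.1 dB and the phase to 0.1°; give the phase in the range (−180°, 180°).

17.0 dB, -45.0°

Substitute s = j20:
Numerator: 200 = 200 + j0
Denominator: (j20) + 20 = 20 + j20
|N| = √(200² + 0²) ≈ 200, ∠N ≈ 0.00°
|D| = √(20² + 20²) ≈ 28.284, ∠D ≈ 45.00°
|G| = 200 / 28.284 ≈ 7.0711
Gain = 20 log₁₀(7.0711) ≈ 16.99 dB
∠G = 0.00° − 45.00° = -45.00°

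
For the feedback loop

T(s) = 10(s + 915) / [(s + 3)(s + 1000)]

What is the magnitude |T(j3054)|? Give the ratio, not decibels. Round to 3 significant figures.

0.00325

At s = jω = j3054:
zero (s+915): 915 + j3054 → |·| = √(915²+3054²) = √10164141 ≈ 3188.1, ∠ = arctan(3054/915) ≈ 73.32°
pole (s+3): 3 + j3054 → |·| = √(3²+3054²) = √9326925 ≈ 3054, ∠ = arctan(3054/3) ≈ 89.94°
pole (s+1000): 1000 + j3054 → |·| = √(1000²+3054²) = √10326916 ≈ 3213.6, ∠ = arctan(3054/1000) ≈ 71.87°
|T| = 10 · 3188.1 / 9.8143e+06 ≈ 0.0032484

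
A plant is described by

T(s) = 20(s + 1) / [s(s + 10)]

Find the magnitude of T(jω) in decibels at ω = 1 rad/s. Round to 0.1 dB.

At s = jω = j1:
zero (s+1): 1 + j1 → |·| = √(1²+1²) = √2 ≈ 1.4142, ∠ = arctan(1/1) ≈ 45.00°
pole (s+10): 10 + j1 → |·| = √(10²+1²) = √101 ≈ 10.05, ∠ = arctan(1/10) ≈ 5.71°
pole at origin: |s| = 1, ∠ = 90.00° (in denominator)
|T| = 20 · 1.4142 / 10.05 ≈ 2.8143
Gain = 20 log₁₀(2.8143) ≈ 8.99 dB

9.0 dB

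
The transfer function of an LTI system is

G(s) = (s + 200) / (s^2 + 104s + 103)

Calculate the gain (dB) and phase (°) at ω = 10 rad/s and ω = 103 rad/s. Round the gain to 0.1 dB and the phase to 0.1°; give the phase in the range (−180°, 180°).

ω = 10: -14.3 dB, -87.0°; ω = 103: -36.5 dB, -107.2°

Substitute s = j10:
Numerator: (j10) + 200 = 200 + j10
Denominator: (j10)^2 + 104(j10) + 103 = 3 + j1040
|N| = √(200² + 10²) ≈ 200.25, ∠N ≈ 2.86°
|D| = √(3² + 1040²) ≈ 1040, ∠D ≈ 89.83°
|G| = 200.25 / 1040 ≈ 0.19255
Gain = 20 log₁₀(0.19255) ≈ -14.31 dB
∠G = 2.86° − 89.83° = -86.97°

Substitute s = j103:
Numerator: (j103) + 200 = 200 + j103
Denominator: (j103)^2 + 104(j103) + 103 = -10506 + j10712
|N| = √(200² + 103²) ≈ 224.96, ∠N ≈ 27.25°
|D| = √(10506² + 10712²) ≈ 15004, ∠D ≈ 134.44°
|G| = 224.96 / 15004 ≈ 0.014993
Gain = 20 log₁₀(0.014993) ≈ -36.48 dB
∠G = 27.25° − 134.44° = -107.19°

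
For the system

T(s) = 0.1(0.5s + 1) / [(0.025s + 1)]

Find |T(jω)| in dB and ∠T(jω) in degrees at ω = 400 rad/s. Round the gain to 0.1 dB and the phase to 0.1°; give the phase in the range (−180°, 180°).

6.0 dB, 5.4°

At ω = 400 rad/s:
zero (1 + j400·0.5) = 1 + j200 → |·| ≈ 200, ∠ ≈ 89.71°
pole (1 + j400·0.025) = 1 + j10 → |·| ≈ 10.05, ∠ ≈ 84.29°
|T| = 0.1 · 200 / (10.05) ≈ 1.99
Gain = 20 log₁₀(1.99) ≈ 5.98 dB
∠T = (89.71°) − (84.29°) = 5.42°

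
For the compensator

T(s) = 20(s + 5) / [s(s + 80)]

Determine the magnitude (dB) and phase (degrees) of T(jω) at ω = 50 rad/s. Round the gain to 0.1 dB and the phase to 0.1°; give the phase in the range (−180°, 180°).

At s = jω = j50:
zero (s+5): 5 + j50 → |·| = √(5²+50²) = √2525 ≈ 50.249, ∠ = arctan(50/5) ≈ 84.29°
pole (s+80): 80 + j50 → |·| = √(80²+50²) = √8900 ≈ 94.34, ∠ = arctan(50/80) ≈ 32.01°
pole at origin: |s| = 50, ∠ = 90.00° (in denominator)
|T| = 20 · 50.249 / 4717 ≈ 0.21305
Gain = 20 log₁₀(0.21305) ≈ -13.43 dB
∠T = 84.29° − 122.01° = -37.72°

-13.4 dB, -37.7°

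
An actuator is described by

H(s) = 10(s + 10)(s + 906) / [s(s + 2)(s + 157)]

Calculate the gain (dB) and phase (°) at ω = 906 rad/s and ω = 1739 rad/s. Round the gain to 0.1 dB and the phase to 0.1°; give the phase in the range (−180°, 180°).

At s = jω = j906:
zero (s+10): 10 + j906 → |·| = √(10²+906²) = √820936 ≈ 906.06, ∠ = arctan(906/10) ≈ 89.37°
zero (s+906): 906 + j906 → |·| = √(906²+906²) = √1641672 ≈ 1281.3, ∠ = arctan(906/906) ≈ 45.00°
pole (s+2): 2 + j906 → |·| = √(2²+906²) = √820840 ≈ 906, ∠ = arctan(906/2) ≈ 89.87°
pole (s+157): 157 + j906 → |·| = √(157²+906²) = √845485 ≈ 919.5, ∠ = arctan(906/157) ≈ 80.17°
pole at origin: |s| = 906, ∠ = 90.00° (in denominator)
|H| = 10 · 1.1609e+06 / 7.5476e+08 ≈ 0.015381
Gain = 20 log₁₀(0.015381) ≈ -36.26 dB
∠H = 134.37° − 260.04° = -125.67°

At s = jω = j1739:
zero (s+10): 10 + j1739 → |·| = √(10²+1739²) = √3024221 ≈ 1739, ∠ = arctan(1739/10) ≈ 89.67°
zero (s+906): 906 + j1739 → |·| = √(906²+1739²) = √3844957 ≈ 1960.9, ∠ = arctan(1739/906) ≈ 62.48°
pole (s+2): 2 + j1739 → |·| = √(2²+1739²) = √3024125 ≈ 1739, ∠ = arctan(1739/2) ≈ 89.93°
pole (s+157): 157 + j1739 → |·| = √(157²+1739²) = √3048770 ≈ 1746.1, ∠ = arctan(1739/157) ≈ 84.84°
pole at origin: |s| = 1739, ∠ = 90.00° (in denominator)
|H| = 10 · 3.41e+06 / 5.2804e+09 ≈ 0.0064578
Gain = 20 log₁₀(0.0064578) ≈ -43.80 dB
∠H = 152.15° − 264.77° = -112.62°

ω = 906: -36.3 dB, -125.7°; ω = 1739: -43.8 dB, -112.6°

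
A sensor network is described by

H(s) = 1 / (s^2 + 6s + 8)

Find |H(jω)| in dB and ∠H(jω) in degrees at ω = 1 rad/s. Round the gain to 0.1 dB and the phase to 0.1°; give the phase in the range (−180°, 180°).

-19.3 dB, -40.6°

Substitute s = j1:
Numerator: 1 = 1 + j0
Denominator: (j1)^2 + 6(j1) + 8 = 7 + j6
|N| = √(1² + 0²) ≈ 1, ∠N ≈ 0.00°
|D| = √(7² + 6²) ≈ 9.2195, ∠D ≈ 40.60°
|H| = 1 / 9.2195 ≈ 0.10847
Gain = 20 log₁₀(0.10847) ≈ -19.29 dB
∠H = 0.00° − 40.60° = -40.60°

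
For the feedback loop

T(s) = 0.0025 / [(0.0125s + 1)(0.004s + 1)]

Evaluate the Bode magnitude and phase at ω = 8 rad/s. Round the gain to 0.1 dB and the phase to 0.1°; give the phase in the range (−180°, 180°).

At ω = 8 rad/s:
pole (1 + j8·0.0125) = 1 + j0.1 → |·| ≈ 1.005, ∠ ≈ 5.71°
pole (1 + j8·0.004) = 1 + j0.032 → |·| ≈ 1.0005, ∠ ≈ 1.83°
|T| = 0.0025 · 1 / (1.005 · 1.0005) ≈ 0.0024863
Gain = 20 log₁₀(0.0024863) ≈ -52.09 dB
∠T = (0°) − (5.71° + 1.83°) = -7.54°

-52.1 dB, -7.5°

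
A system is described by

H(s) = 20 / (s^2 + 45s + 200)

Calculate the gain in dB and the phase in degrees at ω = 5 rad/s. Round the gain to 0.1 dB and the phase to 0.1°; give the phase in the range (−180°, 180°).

-23.1 dB, -52.1°

Substitute s = j5:
Numerator: 20 = 20 + j0
Denominator: (j5)^2 + 45(j5) + 200 = 175 + j225
|N| = √(20² + 0²) ≈ 20, ∠N ≈ 0.00°
|D| = √(175² + 225²) ≈ 285.04, ∠D ≈ 52.13°
|H| = 20 / 285.04 ≈ 0.070166
Gain = 20 log₁₀(0.070166) ≈ -23.08 dB
∠H = 0.00° − 52.13° = -52.13°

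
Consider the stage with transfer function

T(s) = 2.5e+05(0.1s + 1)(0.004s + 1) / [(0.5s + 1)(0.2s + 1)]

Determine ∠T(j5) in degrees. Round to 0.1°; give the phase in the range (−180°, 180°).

At ω = 5 rad/s:
zero (1 + j5·0.1) = 1 + j0.5 → |·| ≈ 1.118, ∠ ≈ 26.57°
zero (1 + j5·0.004) = 1 + j0.02 → |·| ≈ 1.0002, ∠ ≈ 1.15°
pole (1 + j5·0.5) = 1 + j2.5 → |·| ≈ 2.6926, ∠ ≈ 68.20°
pole (1 + j5·0.2) = 1 + j1 → |·| ≈ 1.4142, ∠ ≈ 45.00°
∠T = (26.57° + 1.15°) − (68.20° + 45.00°) = -85.48°

-85.5°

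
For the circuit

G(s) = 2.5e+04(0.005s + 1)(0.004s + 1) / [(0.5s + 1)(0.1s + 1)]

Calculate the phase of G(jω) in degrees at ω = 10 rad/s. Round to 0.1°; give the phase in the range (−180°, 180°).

-118.5°

At ω = 10 rad/s:
zero (1 + j10·0.005) = 1 + j0.05 → |·| ≈ 1.0012, ∠ ≈ 2.86°
zero (1 + j10·0.004) = 1 + j0.04 → |·| ≈ 1.0008, ∠ ≈ 2.29°
pole (1 + j10·0.5) = 1 + j5 → |·| ≈ 5.099, ∠ ≈ 78.69°
pole (1 + j10·0.1) = 1 + j1 → |·| ≈ 1.4142, ∠ ≈ 45.00°
∠G = (2.86° + 2.29°) − (78.69° + 45.00°) = -118.54°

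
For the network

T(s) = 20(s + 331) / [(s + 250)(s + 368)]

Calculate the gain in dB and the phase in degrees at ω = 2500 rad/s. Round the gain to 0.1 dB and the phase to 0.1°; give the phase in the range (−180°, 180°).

-42.0 dB, -83.5°

At s = jω = j2500:
zero (s+331): 331 + j2500 → |·| = √(331²+2500²) = √6359561 ≈ 2521.8, ∠ = arctan(2500/331) ≈ 82.46°
pole (s+250): 250 + j2500 → |·| = √(250²+2500²) = √6312500 ≈ 2512.5, ∠ = arctan(2500/250) ≈ 84.29°
pole (s+368): 368 + j2500 → |·| = √(368²+2500²) = √6385424 ≈ 2526.9, ∠ = arctan(2500/368) ≈ 81.63°
|T| = 20 · 2521.8 / 6.3488e+06 ≈ 0.0079442
Gain = 20 log₁₀(0.0079442) ≈ -42.00 dB
∠T = 82.46° − 165.92° = -83.46°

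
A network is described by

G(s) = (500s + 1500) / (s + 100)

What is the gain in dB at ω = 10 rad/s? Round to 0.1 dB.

Substitute s = j10:
Numerator: 500(j10) + 1500 = 1500 + j5000
Denominator: (j10) + 100 = 100 + j10
|N| = √(1500² + 5000²) ≈ 5220.2, ∠N ≈ 73.30°
|D| = √(100² + 10²) ≈ 100.5, ∠D ≈ 5.71°
|G| = 5220.2 / 100.5 ≈ 51.942
Gain = 20 log₁₀(51.942) ≈ 34.31 dB

34.3 dB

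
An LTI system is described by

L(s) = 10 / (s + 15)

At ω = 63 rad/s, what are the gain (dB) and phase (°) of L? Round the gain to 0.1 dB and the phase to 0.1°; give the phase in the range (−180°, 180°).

Substitute s = j63:
Numerator: 10 = 10 + j0
Denominator: (j63) + 15 = 15 + j63
|N| = √(10² + 0²) ≈ 10, ∠N ≈ 0.00°
|D| = √(15² + 63²) ≈ 64.761, ∠D ≈ 76.61°
|L| = 10 / 64.761 ≈ 0.15441
Gain = 20 log₁₀(0.15441) ≈ -16.23 dB
∠L = 0.00° − 76.61° = -76.61°

-16.2 dB, -76.6°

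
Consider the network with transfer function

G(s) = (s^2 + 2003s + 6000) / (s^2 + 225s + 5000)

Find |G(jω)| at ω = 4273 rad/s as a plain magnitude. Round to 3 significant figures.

Substitute s = j4273:
Numerator: (j4273)^2 + 2003(j4273) + 6000 = -18252529 + j8558819
Denominator: (j4273)^2 + 225(j4273) + 5000 = -18253529 + j961425
|N| = √(18252529² + 8558819²) ≈ 2.016e+07, ∠N ≈ 154.88°
|D| = √(18253529² + 961425²) ≈ 1.8279e+07, ∠D ≈ 176.98°
|G| = 2.016e+07 / 1.8279e+07 ≈ 1.1029

1.10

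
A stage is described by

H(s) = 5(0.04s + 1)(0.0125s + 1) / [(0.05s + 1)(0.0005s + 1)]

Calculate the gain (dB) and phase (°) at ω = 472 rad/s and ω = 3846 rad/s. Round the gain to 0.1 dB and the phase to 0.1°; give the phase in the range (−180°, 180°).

At ω = 472 rad/s:
zero (1 + j472·0.04) = 1 + j18.88 → |·| ≈ 18.906, ∠ ≈ 86.97°
zero (1 + j472·0.0125) = 1 + j5.9 → |·| ≈ 5.9841, ∠ ≈ 80.38°
pole (1 + j472·0.05) = 1 + j23.6 → |·| ≈ 23.621, ∠ ≈ 87.57°
pole (1 + j472·0.0005) = 1 + j0.236 → |·| ≈ 1.0275, ∠ ≈ 13.28°
|H| = 5 · 18.906 · 5.9841 / (23.621 · 1.0275) ≈ 23.307
Gain = 20 log₁₀(23.307) ≈ 27.35 dB
∠H = (86.97° + 80.38°) − (87.57° + 13.28°) = 66.50°

At ω = 3846 rad/s:
zero (1 + j3846·0.04) = 1 + j153.84 → |·| ≈ 153.84, ∠ ≈ 89.63°
zero (1 + j3846·0.0125) = 1 + j48.075 → |·| ≈ 48.085, ∠ ≈ 88.81°
pole (1 + j3846·0.05) = 1 + j192.3 → |·| ≈ 192.3, ∠ ≈ 89.70°
pole (1 + j3846·0.0005) = 1 + j1.923 → |·| ≈ 2.1675, ∠ ≈ 62.52°
|H| = 5 · 153.84 · 48.085 / (192.3 · 2.1675) ≈ 88.738
Gain = 20 log₁₀(88.738) ≈ 38.96 dB
∠H = (89.63° + 88.81°) − (89.70° + 62.52°) = 26.22°

ω = 472: 27.4 dB, 66.5°; ω = 3846: 39.0 dB, 26.2°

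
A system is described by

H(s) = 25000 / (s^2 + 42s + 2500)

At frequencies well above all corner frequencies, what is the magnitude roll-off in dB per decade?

-40 dB/decade

Each pole contributes −20 dB/decade at high frequency; each zero contributes +20 dB/decade.
Net: 0 zero(s) − 2 pole(s) → -40 dB/decade.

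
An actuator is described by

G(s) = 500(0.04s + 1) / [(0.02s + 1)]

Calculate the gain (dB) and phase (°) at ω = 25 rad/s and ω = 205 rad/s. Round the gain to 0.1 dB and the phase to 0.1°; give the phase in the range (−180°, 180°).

At ω = 25 rad/s:
zero (1 + j25·0.04) = 1 + j1 → |·| ≈ 1.4142, ∠ ≈ 45.00°
pole (1 + j25·0.02) = 1 + j0.5 → |·| ≈ 1.118, ∠ ≈ 26.57°
|G| = 500 · 1.4142 / (1.118) ≈ 632.47
Gain = 20 log₁₀(632.47) ≈ 56.02 dB
∠G = (45.00°) − (26.57°) = 18.43°

At ω = 205 rad/s:
zero (1 + j205·0.04) = 1 + j8.2 → |·| ≈ 8.2608, ∠ ≈ 83.05°
pole (1 + j205·0.02) = 1 + j4.1 → |·| ≈ 4.2202, ∠ ≈ 76.29°
|G| = 500 · 8.2608 / (4.2202) ≈ 978.72
Gain = 20 log₁₀(978.72) ≈ 59.81 dB
∠G = (83.05°) − (76.29°) = 6.76°

ω = 25: 56.0 dB, 18.4°; ω = 205: 59.8 dB, 6.8°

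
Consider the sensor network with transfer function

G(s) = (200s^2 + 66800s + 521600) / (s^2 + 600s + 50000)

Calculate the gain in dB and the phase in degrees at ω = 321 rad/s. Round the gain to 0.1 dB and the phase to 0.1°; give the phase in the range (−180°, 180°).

43.4 dB, 27.7°

Substitute s = j321:
Numerator: 200(j321)^2 + 66800(j321) + 521600 = -20086600 + j21442800
Denominator: (j321)^2 + 600(j321) + 50000 = -53041 + j192600
|N| = √(20086600² + 21442800²) ≈ 2.9381e+07, ∠N ≈ 133.13°
|D| = √(53041² + 192600²) ≈ 1.9977e+05, ∠D ≈ 105.40°
|G| = 2.9381e+07 / 1.9977e+05 ≈ 147.07
Gain = 20 log₁₀(147.07) ≈ 43.35 dB
∠G = 133.13° − 105.40° = 27.73°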